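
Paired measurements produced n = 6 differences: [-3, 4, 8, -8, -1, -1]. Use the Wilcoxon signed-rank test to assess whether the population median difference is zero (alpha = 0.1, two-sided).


Step 1: Drop any zero differences (none here) and take |d_i|.
|d| = [3, 4, 8, 8, 1, 1]
Step 2: Midrank |d_i| (ties get averaged ranks).
ranks: |3|->3, |4|->4, |8|->5.5, |8|->5.5, |1|->1.5, |1|->1.5
Step 3: Attach original signs; sum ranks with positive sign and with negative sign.
W+ = 4 + 5.5 = 9.5
W- = 3 + 5.5 + 1.5 + 1.5 = 11.5
(Check: W+ + W- = 21 should equal n(n+1)/2 = 21.)
Step 4: Test statistic W = min(W+, W-) = 9.5.
Step 5: Ties in |d|, so use the tie-corrected normal approximation.
        E[W] = n(n+1)/4 = 6*7/4 = 10.5.
        Tie groups: |d|=1 (t=2), |d|=8 (t=2); sum(t^3 - t) = 12.
        Var[W] = n(n+1)(2n+1)/24 - sum(t^3-t)/48 = 546/24 - 12/48 = 22.5.
        z = (W - E[W]) / sqrt(Var[W]) = (9.5 - 10.5) / 4.7434 = -0.2108.
        Two-sided p = 2*Phi(z) = 0.833029.
Step 6: alpha = 0.1. fail to reject H0.

W+ = 9.5, W- = 11.5, W = min = 9.5, p = 0.833029, fail to reject H0.


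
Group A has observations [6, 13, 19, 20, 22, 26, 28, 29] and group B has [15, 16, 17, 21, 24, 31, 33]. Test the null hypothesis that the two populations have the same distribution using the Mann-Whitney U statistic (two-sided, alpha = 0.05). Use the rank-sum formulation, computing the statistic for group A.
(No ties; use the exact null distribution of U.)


Step 1: Combine and sort all 15 observations; assign midranks.
sorted (value, group): (6,X), (13,X), (15,Y), (16,Y), (17,Y), (19,X), (20,X), (21,Y), (22,X), (24,Y), (26,X), (28,X), (29,X), (31,Y), (33,Y)
ranks: 6->1, 13->2, 15->3, 16->4, 17->5, 19->6, 20->7, 21->8, 22->9, 24->10, 26->11, 28->12, 29->13, 31->14, 33->15
Step 2: Rank sum for X: R1 = 1 + 2 + 6 + 7 + 9 + 11 + 12 + 13 = 61.
Step 3: U_X = R1 - n1(n1+1)/2 = 61 - 8*9/2 = 61 - 36 = 25.
       U_Y = n1*n2 - U_X = 56 - 25 = 31.
Step 4: No ties, so the exact null distribution of U (based on enumerating the C(15,8) = 6435 equally likely rank assignments) gives the two-sided p-value.
Step 5: p-value = 0.778866; compare to alpha = 0.05. fail to reject H0.

U_X = 25, p = 0.778866, fail to reject H0 at alpha = 0.05.


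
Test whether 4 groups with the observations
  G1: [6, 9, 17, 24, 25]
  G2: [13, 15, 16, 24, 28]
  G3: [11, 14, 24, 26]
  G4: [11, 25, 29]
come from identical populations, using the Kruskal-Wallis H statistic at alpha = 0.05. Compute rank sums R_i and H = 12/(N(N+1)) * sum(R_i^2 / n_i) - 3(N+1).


Step 1: Combine all N = 17 observations and assign midranks.
sorted (value, group, rank): (6,G1,1), (9,G1,2), (11,G3,3.5), (11,G4,3.5), (13,G2,5), (14,G3,6), (15,G2,7), (16,G2,8), (17,G1,9), (24,G1,11), (24,G2,11), (24,G3,11), (25,G1,13.5), (25,G4,13.5), (26,G3,15), (28,G2,16), (29,G4,17)
Step 2: Sum ranks within each group.
R_1 = 36.5 (n_1 = 5)
R_2 = 47 (n_2 = 5)
R_3 = 35.5 (n_3 = 4)
R_4 = 34 (n_4 = 3)
Step 3: H = 12/(N(N+1)) * sum(R_i^2/n_i) - 3(N+1)
     = 12/(17*18) * (36.5^2/5 + 47^2/5 + 35.5^2/4 + 34^2/3) - 3*18
     = 0.039216 * 1408.65 - 54
     = 1.241013.
Step 4: Ties present; correction factor C = 1 - 36/(17^3 - 17) = 0.992647. Corrected H = 1.241013 / 0.992647 = 1.250206.
Step 5: Under H0, H ~ chi^2(3); p-value = 0.740990.
Step 6: alpha = 0.05. fail to reject H0.

H = 1.2502, df = 3, p = 0.740990, fail to reject H0.


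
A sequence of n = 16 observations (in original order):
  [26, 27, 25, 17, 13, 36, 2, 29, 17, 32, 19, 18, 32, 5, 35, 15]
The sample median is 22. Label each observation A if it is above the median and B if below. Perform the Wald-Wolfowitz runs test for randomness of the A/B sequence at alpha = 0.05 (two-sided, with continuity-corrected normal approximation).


Step 1: Compute median = 22; label A = above, B = below.
Labels in order: AAABBABABABBABAB  (n_A = 8, n_B = 8)
Step 2: Count runs R = 12.
Step 3: Under H0 (random ordering), E[R] = 2*n_A*n_B/(n_A+n_B) + 1 = 2*8*8/16 + 1 = 9.0000.
        Var[R] = 2*n_A*n_B*(2*n_A*n_B - n_A - n_B) / ((n_A+n_B)^2 * (n_A+n_B-1)) = 14336/3840 = 3.7333.
        SD[R] = 1.9322.
Step 4: Continuity-corrected z = (R - 0.5 - E[R]) / SD[R] = (12 - 0.5 - 9.0000) / 1.9322 = 1.2939.
Step 5: Two-sided p-value via normal approximation = 2*(1 - Phi(|z|)) = 0.195709.
Step 6: alpha = 0.05. fail to reject H0.

R = 12, z = 1.2939, p = 0.195709, fail to reject H0.


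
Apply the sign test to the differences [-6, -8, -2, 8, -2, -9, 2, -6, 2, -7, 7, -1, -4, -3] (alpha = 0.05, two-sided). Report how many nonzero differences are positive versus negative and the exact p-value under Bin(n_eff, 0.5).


Step 1: Discard zero differences. Original n = 14; n_eff = number of nonzero differences = 14.
Nonzero differences (with sign): -6, -8, -2, +8, -2, -9, +2, -6, +2, -7, +7, -1, -4, -3
Step 2: Count signs: positive = 4, negative = 10.
Step 3: Under H0: P(positive) = 0.5, so the number of positives S ~ Bin(14, 0.5).
Step 4: Two-sided exact p-value = sum of Bin(14,0.5) probabilities at or below the observed probability = 0.179565.
Step 5: alpha = 0.05. fail to reject H0.

n_eff = 14, pos = 4, neg = 10, p = 0.179565, fail to reject H0.


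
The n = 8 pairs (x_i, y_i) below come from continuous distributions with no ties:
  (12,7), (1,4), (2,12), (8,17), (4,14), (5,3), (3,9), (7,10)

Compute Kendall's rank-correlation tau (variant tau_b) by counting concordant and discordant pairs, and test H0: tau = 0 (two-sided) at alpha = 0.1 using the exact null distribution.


Step 1: Enumerate the 28 unordered pairs (i,j) with i<j and classify each by sign(x_j-x_i) * sign(y_j-y_i).
  (1,2):dx=-11,dy=-3->C; (1,3):dx=-10,dy=+5->D; (1,4):dx=-4,dy=+10->D; (1,5):dx=-8,dy=+7->D
  (1,6):dx=-7,dy=-4->C; (1,7):dx=-9,dy=+2->D; (1,8):dx=-5,dy=+3->D; (2,3):dx=+1,dy=+8->C
  (2,4):dx=+7,dy=+13->C; (2,5):dx=+3,dy=+10->C; (2,6):dx=+4,dy=-1->D; (2,7):dx=+2,dy=+5->C
  (2,8):dx=+6,dy=+6->C; (3,4):dx=+6,dy=+5->C; (3,5):dx=+2,dy=+2->C; (3,6):dx=+3,dy=-9->D
  (3,7):dx=+1,dy=-3->D; (3,8):dx=+5,dy=-2->D; (4,5):dx=-4,dy=-3->C; (4,6):dx=-3,dy=-14->C
  (4,7):dx=-5,dy=-8->C; (4,8):dx=-1,dy=-7->C; (5,6):dx=+1,dy=-11->D; (5,7):dx=-1,dy=-5->C
  (5,8):dx=+3,dy=-4->D; (6,7):dx=-2,dy=+6->D; (6,8):dx=+2,dy=+7->C; (7,8):dx=+4,dy=+1->C
Step 2: C = 16, D = 12, total pairs = 28.
Step 3: tau = (C - D)/(n(n-1)/2) = (16 - 12)/28 = 0.142857.
Step 4: Exact two-sided p-value (enumerate n! = 40320 permutations of y under H0): p = 0.719544.
Step 5: alpha = 0.1. fail to reject H0.

tau_b = 0.1429 (C=16, D=12), p = 0.719544, fail to reject H0.


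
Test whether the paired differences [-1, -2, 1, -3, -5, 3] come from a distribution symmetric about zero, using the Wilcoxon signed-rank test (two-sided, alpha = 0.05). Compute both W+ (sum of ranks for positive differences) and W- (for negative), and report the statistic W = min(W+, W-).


Step 1: Drop any zero differences (none here) and take |d_i|.
|d| = [1, 2, 1, 3, 5, 3]
Step 2: Midrank |d_i| (ties get averaged ranks).
ranks: |1|->1.5, |2|->3, |1|->1.5, |3|->4.5, |5|->6, |3|->4.5
Step 3: Attach original signs; sum ranks with positive sign and with negative sign.
W+ = 1.5 + 4.5 = 6
W- = 1.5 + 3 + 4.5 + 6 = 15
(Check: W+ + W- = 21 should equal n(n+1)/2 = 21.)
Step 4: Test statistic W = min(W+, W-) = 6.
Step 5: Ties in |d|, so use the tie-corrected normal approximation.
        E[W] = n(n+1)/4 = 6*7/4 = 10.5.
        Tie groups: |d|=1 (t=2), |d|=3 (t=2); sum(t^3 - t) = 12.
        Var[W] = n(n+1)(2n+1)/24 - sum(t^3-t)/48 = 546/24 - 12/48 = 22.5.
        z = (W - E[W]) / sqrt(Var[W]) = (6 - 10.5) / 4.7434 = -0.9487.
        Two-sided p = 2*Phi(z) = 0.342782.
Step 6: alpha = 0.05. fail to reject H0.

W+ = 6, W- = 15, W = min = 6, p = 0.342782, fail to reject H0.


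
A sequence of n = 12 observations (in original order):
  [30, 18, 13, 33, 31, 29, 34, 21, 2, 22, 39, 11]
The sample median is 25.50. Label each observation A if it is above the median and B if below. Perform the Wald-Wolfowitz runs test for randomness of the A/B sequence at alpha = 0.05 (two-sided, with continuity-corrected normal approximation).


Step 1: Compute median = 25.50; label A = above, B = below.
Labels in order: ABBAAAABBBAB  (n_A = 6, n_B = 6)
Step 2: Count runs R = 6.
Step 3: Under H0 (random ordering), E[R] = 2*n_A*n_B/(n_A+n_B) + 1 = 2*6*6/12 + 1 = 7.0000.
        Var[R] = 2*n_A*n_B*(2*n_A*n_B - n_A - n_B) / ((n_A+n_B)^2 * (n_A+n_B-1)) = 4320/1584 = 2.7273.
        SD[R] = 1.6514.
Step 4: Continuity-corrected z = (R + 0.5 - E[R]) / SD[R] = (6 + 0.5 - 7.0000) / 1.6514 = -0.3028.
Step 5: Two-sided p-value via normal approximation = 2*(1 - Phi(|z|)) = 0.762069.
Step 6: alpha = 0.05. fail to reject H0.

R = 6, z = -0.3028, p = 0.762069, fail to reject H0.


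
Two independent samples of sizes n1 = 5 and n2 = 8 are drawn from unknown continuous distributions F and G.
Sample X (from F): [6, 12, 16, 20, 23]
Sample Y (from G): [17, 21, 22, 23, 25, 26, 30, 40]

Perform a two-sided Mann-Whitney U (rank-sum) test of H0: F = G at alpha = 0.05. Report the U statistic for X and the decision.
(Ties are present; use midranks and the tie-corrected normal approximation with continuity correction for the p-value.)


Step 1: Combine and sort all 13 observations; assign midranks.
sorted (value, group): (6,X), (12,X), (16,X), (17,Y), (20,X), (21,Y), (22,Y), (23,X), (23,Y), (25,Y), (26,Y), (30,Y), (40,Y)
ranks: 6->1, 12->2, 16->3, 17->4, 20->5, 21->6, 22->7, 23->8.5, 23->8.5, 25->10, 26->11, 30->12, 40->13
Step 2: Rank sum for X: R1 = 1 + 2 + 3 + 5 + 8.5 = 19.5.
Step 3: U_X = R1 - n1(n1+1)/2 = 19.5 - 5*6/2 = 19.5 - 15 = 4.5.
       U_Y = n1*n2 - U_X = 40 - 4.5 = 35.5.
Step 4: Ties are present, so use the tie-corrected normal approximation (with continuity correction) for the p-value.
Step 5: p-value = 0.027892; compare to alpha = 0.05. reject H0.

U_X = 4.5, p = 0.027892, reject H0 at alpha = 0.05.


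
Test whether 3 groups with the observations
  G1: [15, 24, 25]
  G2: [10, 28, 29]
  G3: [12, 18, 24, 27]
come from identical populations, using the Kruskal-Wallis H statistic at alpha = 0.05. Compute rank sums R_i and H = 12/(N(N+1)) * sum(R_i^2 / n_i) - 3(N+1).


Step 1: Combine all N = 10 observations and assign midranks.
sorted (value, group, rank): (10,G2,1), (12,G3,2), (15,G1,3), (18,G3,4), (24,G1,5.5), (24,G3,5.5), (25,G1,7), (27,G3,8), (28,G2,9), (29,G2,10)
Step 2: Sum ranks within each group.
R_1 = 15.5 (n_1 = 3)
R_2 = 20 (n_2 = 3)
R_3 = 19.5 (n_3 = 4)
Step 3: H = 12/(N(N+1)) * sum(R_i^2/n_i) - 3(N+1)
     = 12/(10*11) * (15.5^2/3 + 20^2/3 + 19.5^2/4) - 3*11
     = 0.109091 * 308.479 - 33
     = 0.652273.
Step 4: Ties present; correction factor C = 1 - 6/(10^3 - 10) = 0.993939. Corrected H = 0.652273 / 0.993939 = 0.656250.
Step 5: Under H0, H ~ chi^2(2); p-value = 0.720273.
Step 6: alpha = 0.05. fail to reject H0.

H = 0.6563, df = 2, p = 0.720273, fail to reject H0.


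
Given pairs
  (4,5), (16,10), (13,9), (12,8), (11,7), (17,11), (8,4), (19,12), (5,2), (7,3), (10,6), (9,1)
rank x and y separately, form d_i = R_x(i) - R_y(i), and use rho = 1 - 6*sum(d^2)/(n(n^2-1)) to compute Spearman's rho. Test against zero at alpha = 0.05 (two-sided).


Step 1: Rank x and y separately (midranks; no ties here).
rank(x): 4->1, 16->10, 13->9, 12->8, 11->7, 17->11, 8->4, 19->12, 5->2, 7->3, 10->6, 9->5
rank(y): 5->5, 10->10, 9->9, 8->8, 7->7, 11->11, 4->4, 12->12, 2->2, 3->3, 6->6, 1->1
Step 2: d_i = R_x(i) - R_y(i); compute d_i^2.
  (1-5)^2=16, (10-10)^2=0, (9-9)^2=0, (8-8)^2=0, (7-7)^2=0, (11-11)^2=0, (4-4)^2=0, (12-12)^2=0, (2-2)^2=0, (3-3)^2=0, (6-6)^2=0, (5-1)^2=16
sum(d^2) = 32.
Step 3: rho = 1 - 6*32 / (12*(12^2 - 1)) = 1 - 192/1716 = 0.888112.
Step 4: Under H0, t = rho * sqrt((n-2)/(1-rho^2)) = 6.1103 ~ t(10).
Step 5: Two-sided p-value from the t-distribution with 10 df = 0.000114.
Step 6: alpha = 0.05. reject H0.

rho = 0.8881, p = 0.000114, reject H0 at alpha = 0.05.


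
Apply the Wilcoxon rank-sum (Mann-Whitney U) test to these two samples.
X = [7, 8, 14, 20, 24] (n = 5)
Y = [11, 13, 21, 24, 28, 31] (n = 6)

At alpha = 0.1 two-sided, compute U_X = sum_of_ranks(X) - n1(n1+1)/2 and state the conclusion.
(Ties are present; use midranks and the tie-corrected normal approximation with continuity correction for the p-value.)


Step 1: Combine and sort all 11 observations; assign midranks.
sorted (value, group): (7,X), (8,X), (11,Y), (13,Y), (14,X), (20,X), (21,Y), (24,X), (24,Y), (28,Y), (31,Y)
ranks: 7->1, 8->2, 11->3, 13->4, 14->5, 20->6, 21->7, 24->8.5, 24->8.5, 28->10, 31->11
Step 2: Rank sum for X: R1 = 1 + 2 + 5 + 6 + 8.5 = 22.5.
Step 3: U_X = R1 - n1(n1+1)/2 = 22.5 - 5*6/2 = 22.5 - 15 = 7.5.
       U_Y = n1*n2 - U_X = 30 - 7.5 = 22.5.
Step 4: Ties are present, so use the tie-corrected normal approximation (with continuity correction) for the p-value.
Step 5: p-value = 0.200217; compare to alpha = 0.1. fail to reject H0.

U_X = 7.5, p = 0.200217, fail to reject H0 at alpha = 0.1.


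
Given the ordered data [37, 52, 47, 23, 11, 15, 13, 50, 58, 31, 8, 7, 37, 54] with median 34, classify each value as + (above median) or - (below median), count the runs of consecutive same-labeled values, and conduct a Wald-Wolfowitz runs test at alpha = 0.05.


Step 1: Compute median = 34; label A = above, B = below.
Labels in order: AAABBBBAABBBAA  (n_A = 7, n_B = 7)
Step 2: Count runs R = 5.
Step 3: Under H0 (random ordering), E[R] = 2*n_A*n_B/(n_A+n_B) + 1 = 2*7*7/14 + 1 = 8.0000.
        Var[R] = 2*n_A*n_B*(2*n_A*n_B - n_A - n_B) / ((n_A+n_B)^2 * (n_A+n_B-1)) = 8232/2548 = 3.2308.
        SD[R] = 1.7974.
Step 4: Continuity-corrected z = (R + 0.5 - E[R]) / SD[R] = (5 + 0.5 - 8.0000) / 1.7974 = -1.3909.
Step 5: Two-sided p-value via normal approximation = 2*(1 - Phi(|z|)) = 0.164264.
Step 6: alpha = 0.05. fail to reject H0.

R = 5, z = -1.3909, p = 0.164264, fail to reject H0.


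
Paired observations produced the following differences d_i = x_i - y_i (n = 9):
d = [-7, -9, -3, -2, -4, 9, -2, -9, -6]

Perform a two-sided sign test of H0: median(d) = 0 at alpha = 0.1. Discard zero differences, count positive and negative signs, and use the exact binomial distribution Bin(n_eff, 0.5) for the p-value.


Step 1: Discard zero differences. Original n = 9; n_eff = number of nonzero differences = 9.
Nonzero differences (with sign): -7, -9, -3, -2, -4, +9, -2, -9, -6
Step 2: Count signs: positive = 1, negative = 8.
Step 3: Under H0: P(positive) = 0.5, so the number of positives S ~ Bin(9, 0.5).
Step 4: Two-sided exact p-value = sum of Bin(9,0.5) probabilities at or below the observed probability = 0.039062.
Step 5: alpha = 0.1. reject H0.

n_eff = 9, pos = 1, neg = 8, p = 0.039062, reject H0.


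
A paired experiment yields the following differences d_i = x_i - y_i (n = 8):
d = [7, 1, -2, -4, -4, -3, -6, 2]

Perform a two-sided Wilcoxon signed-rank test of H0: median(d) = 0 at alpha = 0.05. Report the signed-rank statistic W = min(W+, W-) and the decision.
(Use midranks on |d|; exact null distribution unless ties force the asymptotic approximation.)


Step 1: Drop any zero differences (none here) and take |d_i|.
|d| = [7, 1, 2, 4, 4, 3, 6, 2]
Step 2: Midrank |d_i| (ties get averaged ranks).
ranks: |7|->8, |1|->1, |2|->2.5, |4|->5.5, |4|->5.5, |3|->4, |6|->7, |2|->2.5
Step 3: Attach original signs; sum ranks with positive sign and with negative sign.
W+ = 8 + 1 + 2.5 = 11.5
W- = 2.5 + 5.5 + 5.5 + 4 + 7 = 24.5
(Check: W+ + W- = 36 should equal n(n+1)/2 = 36.)
Step 4: Test statistic W = min(W+, W-) = 11.5.
Step 5: Ties in |d|, so use the tie-corrected normal approximation.
        E[W] = n(n+1)/4 = 8*9/4 = 18.
        Tie groups: |d|=2 (t=2), |d|=4 (t=2); sum(t^3 - t) = 12.
        Var[W] = n(n+1)(2n+1)/24 - sum(t^3-t)/48 = 1224/24 - 12/48 = 50.75.
        z = (W - E[W]) / sqrt(Var[W]) = (11.5 - 18) / 7.1239 = -0.9124.
        Two-sided p = 2*Phi(z) = 0.361547.
Step 6: alpha = 0.05. fail to reject H0.

W+ = 11.5, W- = 24.5, W = min = 11.5, p = 0.361547, fail to reject H0.


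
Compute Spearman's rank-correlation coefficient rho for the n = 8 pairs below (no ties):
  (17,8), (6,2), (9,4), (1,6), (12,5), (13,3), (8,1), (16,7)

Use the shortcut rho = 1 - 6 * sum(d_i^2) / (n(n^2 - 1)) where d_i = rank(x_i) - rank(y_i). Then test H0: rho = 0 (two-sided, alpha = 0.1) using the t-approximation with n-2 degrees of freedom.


Step 1: Rank x and y separately (midranks; no ties here).
rank(x): 17->8, 6->2, 9->4, 1->1, 12->5, 13->6, 8->3, 16->7
rank(y): 8->8, 2->2, 4->4, 6->6, 5->5, 3->3, 1->1, 7->7
Step 2: d_i = R_x(i) - R_y(i); compute d_i^2.
  (8-8)^2=0, (2-2)^2=0, (4-4)^2=0, (1-6)^2=25, (5-5)^2=0, (6-3)^2=9, (3-1)^2=4, (7-7)^2=0
sum(d^2) = 38.
Step 3: rho = 1 - 6*38 / (8*(8^2 - 1)) = 1 - 228/504 = 0.547619.
Step 4: Under H0, t = rho * sqrt((n-2)/(1-rho^2)) = 1.6031 ~ t(6).
Step 5: Two-sided p-value from the t-distribution with 6 df = 0.160026.
Step 6: alpha = 0.1. fail to reject H0.

rho = 0.5476, p = 0.160026, fail to reject H0 at alpha = 0.1.


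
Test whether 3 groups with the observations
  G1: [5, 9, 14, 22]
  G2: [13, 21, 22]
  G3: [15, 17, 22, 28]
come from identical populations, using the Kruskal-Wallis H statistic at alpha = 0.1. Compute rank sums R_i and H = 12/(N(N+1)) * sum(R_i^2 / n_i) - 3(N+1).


Step 1: Combine all N = 11 observations and assign midranks.
sorted (value, group, rank): (5,G1,1), (9,G1,2), (13,G2,3), (14,G1,4), (15,G3,5), (17,G3,6), (21,G2,7), (22,G1,9), (22,G2,9), (22,G3,9), (28,G3,11)
Step 2: Sum ranks within each group.
R_1 = 16 (n_1 = 4)
R_2 = 19 (n_2 = 3)
R_3 = 31 (n_3 = 4)
Step 3: H = 12/(N(N+1)) * sum(R_i^2/n_i) - 3(N+1)
     = 12/(11*12) * (16^2/4 + 19^2/3 + 31^2/4) - 3*12
     = 0.090909 * 424.583 - 36
     = 2.598485.
Step 4: Ties present; correction factor C = 1 - 24/(11^3 - 11) = 0.981818. Corrected H = 2.598485 / 0.981818 = 2.646605.
Step 5: Under H0, H ~ chi^2(2); p-value = 0.266255.
Step 6: alpha = 0.1. fail to reject H0.

H = 2.6466, df = 2, p = 0.266255, fail to reject H0.


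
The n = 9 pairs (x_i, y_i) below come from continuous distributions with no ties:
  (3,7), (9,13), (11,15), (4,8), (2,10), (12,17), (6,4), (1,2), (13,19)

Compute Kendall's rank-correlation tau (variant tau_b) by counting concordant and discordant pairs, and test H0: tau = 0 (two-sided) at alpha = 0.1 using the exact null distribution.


Step 1: Enumerate the 36 unordered pairs (i,j) with i<j and classify each by sign(x_j-x_i) * sign(y_j-y_i).
  (1,2):dx=+6,dy=+6->C; (1,3):dx=+8,dy=+8->C; (1,4):dx=+1,dy=+1->C; (1,5):dx=-1,dy=+3->D
  (1,6):dx=+9,dy=+10->C; (1,7):dx=+3,dy=-3->D; (1,8):dx=-2,dy=-5->C; (1,9):dx=+10,dy=+12->C
  (2,3):dx=+2,dy=+2->C; (2,4):dx=-5,dy=-5->C; (2,5):dx=-7,dy=-3->C; (2,6):dx=+3,dy=+4->C
  (2,7):dx=-3,dy=-9->C; (2,8):dx=-8,dy=-11->C; (2,9):dx=+4,dy=+6->C; (3,4):dx=-7,dy=-7->C
  (3,5):dx=-9,dy=-5->C; (3,6):dx=+1,dy=+2->C; (3,7):dx=-5,dy=-11->C; (3,8):dx=-10,dy=-13->C
  (3,9):dx=+2,dy=+4->C; (4,5):dx=-2,dy=+2->D; (4,6):dx=+8,dy=+9->C; (4,7):dx=+2,dy=-4->D
  (4,8):dx=-3,dy=-6->C; (4,9):dx=+9,dy=+11->C; (5,6):dx=+10,dy=+7->C; (5,7):dx=+4,dy=-6->D
  (5,8):dx=-1,dy=-8->C; (5,9):dx=+11,dy=+9->C; (6,7):dx=-6,dy=-13->C; (6,8):dx=-11,dy=-15->C
  (6,9):dx=+1,dy=+2->C; (7,8):dx=-5,dy=-2->C; (7,9):dx=+7,dy=+15->C; (8,9):dx=+12,dy=+17->C
Step 2: C = 31, D = 5, total pairs = 36.
Step 3: tau = (C - D)/(n(n-1)/2) = (31 - 5)/36 = 0.722222.
Step 4: Exact two-sided p-value (enumerate n! = 362880 permutations of y under H0): p = 0.005886.
Step 5: alpha = 0.1. reject H0.

tau_b = 0.7222 (C=31, D=5), p = 0.005886, reject H0.


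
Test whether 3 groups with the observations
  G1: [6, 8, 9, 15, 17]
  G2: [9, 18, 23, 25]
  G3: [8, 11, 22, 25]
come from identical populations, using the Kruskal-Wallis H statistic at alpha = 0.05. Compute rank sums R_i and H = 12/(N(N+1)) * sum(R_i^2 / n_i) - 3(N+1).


Step 1: Combine all N = 13 observations and assign midranks.
sorted (value, group, rank): (6,G1,1), (8,G1,2.5), (8,G3,2.5), (9,G1,4.5), (9,G2,4.5), (11,G3,6), (15,G1,7), (17,G1,8), (18,G2,9), (22,G3,10), (23,G2,11), (25,G2,12.5), (25,G3,12.5)
Step 2: Sum ranks within each group.
R_1 = 23 (n_1 = 5)
R_2 = 37 (n_2 = 4)
R_3 = 31 (n_3 = 4)
Step 3: H = 12/(N(N+1)) * sum(R_i^2/n_i) - 3(N+1)
     = 12/(13*14) * (23^2/5 + 37^2/4 + 31^2/4) - 3*14
     = 0.065934 * 688.3 - 42
     = 3.382418.
Step 4: Ties present; correction factor C = 1 - 18/(13^3 - 13) = 0.991758. Corrected H = 3.382418 / 0.991758 = 3.410526.
Step 5: Under H0, H ~ chi^2(2); p-value = 0.181725.
Step 6: alpha = 0.05. fail to reject H0.

H = 3.4105, df = 2, p = 0.181725, fail to reject H0.


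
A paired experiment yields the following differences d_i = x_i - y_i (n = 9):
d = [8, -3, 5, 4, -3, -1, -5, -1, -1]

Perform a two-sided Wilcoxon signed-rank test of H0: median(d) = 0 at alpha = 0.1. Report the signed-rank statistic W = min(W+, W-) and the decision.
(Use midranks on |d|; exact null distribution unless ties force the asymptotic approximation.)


Step 1: Drop any zero differences (none here) and take |d_i|.
|d| = [8, 3, 5, 4, 3, 1, 5, 1, 1]
Step 2: Midrank |d_i| (ties get averaged ranks).
ranks: |8|->9, |3|->4.5, |5|->7.5, |4|->6, |3|->4.5, |1|->2, |5|->7.5, |1|->2, |1|->2
Step 3: Attach original signs; sum ranks with positive sign and with negative sign.
W+ = 9 + 7.5 + 6 = 22.5
W- = 4.5 + 4.5 + 2 + 7.5 + 2 + 2 = 22.5
(Check: W+ + W- = 45 should equal n(n+1)/2 = 45.)
Step 4: Test statistic W = min(W+, W-) = 22.5.
Step 5: Ties in |d|, so use the tie-corrected normal approximation.
        E[W] = n(n+1)/4 = 9*10/4 = 22.5.
        Tie groups: |d|=1 (t=3), |d|=3 (t=2), |d|=5 (t=2); sum(t^3 - t) = 36.
        Var[W] = n(n+1)(2n+1)/24 - sum(t^3-t)/48 = 1710/24 - 36/48 = 70.5.
        z = (W - E[W]) / sqrt(Var[W]) = (22.5 - 22.5) / 8.3964 = 0.0000.
        Two-sided p = 2*Phi(z) = 1.000000.
Step 6: alpha = 0.1. fail to reject H0.

W+ = 22.5, W- = 22.5, W = min = 22.5, p = 1.000000, fail to reject H0.


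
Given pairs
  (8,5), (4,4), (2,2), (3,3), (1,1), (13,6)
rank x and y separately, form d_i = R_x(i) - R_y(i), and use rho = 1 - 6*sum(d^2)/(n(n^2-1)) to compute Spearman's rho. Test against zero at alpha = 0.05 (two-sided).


Step 1: Rank x and y separately (midranks; no ties here).
rank(x): 8->5, 4->4, 2->2, 3->3, 1->1, 13->6
rank(y): 5->5, 4->4, 2->2, 3->3, 1->1, 6->6
Step 2: d_i = R_x(i) - R_y(i); compute d_i^2.
  (5-5)^2=0, (4-4)^2=0, (2-2)^2=0, (3-3)^2=0, (1-1)^2=0, (6-6)^2=0
sum(d^2) = 0.
Step 3: rho = 1 - 6*0 / (6*(6^2 - 1)) = 1 - 0/210 = 1.000000.
Step 5: Two-sided p-value from the t-distribution with 4 df = 0.000000.
Step 6: alpha = 0.05. reject H0.

rho = 1.0000, p = 0.000000, reject H0 at alpha = 0.05.


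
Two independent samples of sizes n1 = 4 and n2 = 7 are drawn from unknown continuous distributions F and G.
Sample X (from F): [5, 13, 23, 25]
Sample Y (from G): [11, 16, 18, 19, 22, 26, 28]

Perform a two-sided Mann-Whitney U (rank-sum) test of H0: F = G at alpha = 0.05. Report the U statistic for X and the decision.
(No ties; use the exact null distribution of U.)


Step 1: Combine and sort all 11 observations; assign midranks.
sorted (value, group): (5,X), (11,Y), (13,X), (16,Y), (18,Y), (19,Y), (22,Y), (23,X), (25,X), (26,Y), (28,Y)
ranks: 5->1, 11->2, 13->3, 16->4, 18->5, 19->6, 22->7, 23->8, 25->9, 26->10, 28->11
Step 2: Rank sum for X: R1 = 1 + 3 + 8 + 9 = 21.
Step 3: U_X = R1 - n1(n1+1)/2 = 21 - 4*5/2 = 21 - 10 = 11.
       U_Y = n1*n2 - U_X = 28 - 11 = 17.
Step 4: No ties, so the exact null distribution of U (based on enumerating the C(11,4) = 330 equally likely rank assignments) gives the two-sided p-value.
Step 5: p-value = 0.648485; compare to alpha = 0.05. fail to reject H0.

U_X = 11, p = 0.648485, fail to reject H0 at alpha = 0.05.


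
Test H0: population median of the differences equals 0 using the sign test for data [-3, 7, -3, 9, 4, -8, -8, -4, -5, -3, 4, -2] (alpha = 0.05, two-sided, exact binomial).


Step 1: Discard zero differences. Original n = 12; n_eff = number of nonzero differences = 12.
Nonzero differences (with sign): -3, +7, -3, +9, +4, -8, -8, -4, -5, -3, +4, -2
Step 2: Count signs: positive = 4, negative = 8.
Step 3: Under H0: P(positive) = 0.5, so the number of positives S ~ Bin(12, 0.5).
Step 4: Two-sided exact p-value = sum of Bin(12,0.5) probabilities at or below the observed probability = 0.387695.
Step 5: alpha = 0.05. fail to reject H0.

n_eff = 12, pos = 4, neg = 8, p = 0.387695, fail to reject H0.


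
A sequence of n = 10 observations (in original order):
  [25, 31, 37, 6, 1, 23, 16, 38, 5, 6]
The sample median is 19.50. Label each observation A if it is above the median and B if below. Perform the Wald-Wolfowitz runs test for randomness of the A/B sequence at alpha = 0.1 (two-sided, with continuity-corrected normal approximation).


Step 1: Compute median = 19.50; label A = above, B = below.
Labels in order: AAABBABABB  (n_A = 5, n_B = 5)
Step 2: Count runs R = 6.
Step 3: Under H0 (random ordering), E[R] = 2*n_A*n_B/(n_A+n_B) + 1 = 2*5*5/10 + 1 = 6.0000.
        Var[R] = 2*n_A*n_B*(2*n_A*n_B - n_A - n_B) / ((n_A+n_B)^2 * (n_A+n_B-1)) = 2000/900 = 2.2222.
        SD[R] = 1.4907.
Step 4: R = E[R], so z = 0 with no continuity correction.
Step 5: Two-sided p-value via normal approximation = 2*(1 - Phi(|z|)) = 1.000000.
Step 6: alpha = 0.1. fail to reject H0.

R = 6, z = 0.0000, p = 1.000000, fail to reject H0.


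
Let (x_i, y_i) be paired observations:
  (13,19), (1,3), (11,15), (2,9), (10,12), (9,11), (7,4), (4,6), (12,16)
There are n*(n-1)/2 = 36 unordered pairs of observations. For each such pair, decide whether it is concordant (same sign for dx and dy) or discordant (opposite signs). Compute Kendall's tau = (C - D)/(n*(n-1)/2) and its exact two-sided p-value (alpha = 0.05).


Step 1: Enumerate the 36 unordered pairs (i,j) with i<j and classify each by sign(x_j-x_i) * sign(y_j-y_i).
  (1,2):dx=-12,dy=-16->C; (1,3):dx=-2,dy=-4->C; (1,4):dx=-11,dy=-10->C; (1,5):dx=-3,dy=-7->C
  (1,6):dx=-4,dy=-8->C; (1,7):dx=-6,dy=-15->C; (1,8):dx=-9,dy=-13->C; (1,9):dx=-1,dy=-3->C
  (2,3):dx=+10,dy=+12->C; (2,4):dx=+1,dy=+6->C; (2,5):dx=+9,dy=+9->C; (2,6):dx=+8,dy=+8->C
  (2,7):dx=+6,dy=+1->C; (2,8):dx=+3,dy=+3->C; (2,9):dx=+11,dy=+13->C; (3,4):dx=-9,dy=-6->C
  (3,5):dx=-1,dy=-3->C; (3,6):dx=-2,dy=-4->C; (3,7):dx=-4,dy=-11->C; (3,8):dx=-7,dy=-9->C
  (3,9):dx=+1,dy=+1->C; (4,5):dx=+8,dy=+3->C; (4,6):dx=+7,dy=+2->C; (4,7):dx=+5,dy=-5->D
  (4,8):dx=+2,dy=-3->D; (4,9):dx=+10,dy=+7->C; (5,6):dx=-1,dy=-1->C; (5,7):dx=-3,dy=-8->C
  (5,8):dx=-6,dy=-6->C; (5,9):dx=+2,dy=+4->C; (6,7):dx=-2,dy=-7->C; (6,8):dx=-5,dy=-5->C
  (6,9):dx=+3,dy=+5->C; (7,8):dx=-3,dy=+2->D; (7,9):dx=+5,dy=+12->C; (8,9):dx=+8,dy=+10->C
Step 2: C = 33, D = 3, total pairs = 36.
Step 3: tau = (C - D)/(n(n-1)/2) = (33 - 3)/36 = 0.833333.
Step 4: Exact two-sided p-value (enumerate n! = 362880 permutations of y under H0): p = 0.000854.
Step 5: alpha = 0.05. reject H0.

tau_b = 0.8333 (C=33, D=3), p = 0.000854, reject H0.


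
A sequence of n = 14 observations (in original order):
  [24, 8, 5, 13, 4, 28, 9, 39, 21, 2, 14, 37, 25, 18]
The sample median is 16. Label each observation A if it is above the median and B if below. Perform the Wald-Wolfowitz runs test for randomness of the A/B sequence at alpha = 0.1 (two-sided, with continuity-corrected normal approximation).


Step 1: Compute median = 16; label A = above, B = below.
Labels in order: ABBBBABAABBAAA  (n_A = 7, n_B = 7)
Step 2: Count runs R = 7.
Step 3: Under H0 (random ordering), E[R] = 2*n_A*n_B/(n_A+n_B) + 1 = 2*7*7/14 + 1 = 8.0000.
        Var[R] = 2*n_A*n_B*(2*n_A*n_B - n_A - n_B) / ((n_A+n_B)^2 * (n_A+n_B-1)) = 8232/2548 = 3.2308.
        SD[R] = 1.7974.
Step 4: Continuity-corrected z = (R + 0.5 - E[R]) / SD[R] = (7 + 0.5 - 8.0000) / 1.7974 = -0.2782.
Step 5: Two-sided p-value via normal approximation = 2*(1 - Phi(|z|)) = 0.780879.
Step 6: alpha = 0.1. fail to reject H0.

R = 7, z = -0.2782, p = 0.780879, fail to reject H0.


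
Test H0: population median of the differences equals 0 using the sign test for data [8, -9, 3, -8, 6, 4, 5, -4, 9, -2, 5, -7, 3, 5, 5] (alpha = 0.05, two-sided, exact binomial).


Step 1: Discard zero differences. Original n = 15; n_eff = number of nonzero differences = 15.
Nonzero differences (with sign): +8, -9, +3, -8, +6, +4, +5, -4, +9, -2, +5, -7, +3, +5, +5
Step 2: Count signs: positive = 10, negative = 5.
Step 3: Under H0: P(positive) = 0.5, so the number of positives S ~ Bin(15, 0.5).
Step 4: Two-sided exact p-value = sum of Bin(15,0.5) probabilities at or below the observed probability = 0.301758.
Step 5: alpha = 0.05. fail to reject H0.

n_eff = 15, pos = 10, neg = 5, p = 0.301758, fail to reject H0.


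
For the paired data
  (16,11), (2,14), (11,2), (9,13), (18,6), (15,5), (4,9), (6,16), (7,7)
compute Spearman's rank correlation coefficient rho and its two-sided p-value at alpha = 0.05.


Step 1: Rank x and y separately (midranks; no ties here).
rank(x): 16->8, 2->1, 11->6, 9->5, 18->9, 15->7, 4->2, 6->3, 7->4
rank(y): 11->6, 14->8, 2->1, 13->7, 6->3, 5->2, 9->5, 16->9, 7->4
Step 2: d_i = R_x(i) - R_y(i); compute d_i^2.
  (8-6)^2=4, (1-8)^2=49, (6-1)^2=25, (5-7)^2=4, (9-3)^2=36, (7-2)^2=25, (2-5)^2=9, (3-9)^2=36, (4-4)^2=0
sum(d^2) = 188.
Step 3: rho = 1 - 6*188 / (9*(9^2 - 1)) = 1 - 1128/720 = -0.566667.
Step 4: Under H0, t = rho * sqrt((n-2)/(1-rho^2)) = -1.8196 ~ t(7).
Step 5: Two-sided p-value from the t-distribution with 7 df = 0.111633.
Step 6: alpha = 0.05. fail to reject H0.

rho = -0.5667, p = 0.111633, fail to reject H0 at alpha = 0.05.


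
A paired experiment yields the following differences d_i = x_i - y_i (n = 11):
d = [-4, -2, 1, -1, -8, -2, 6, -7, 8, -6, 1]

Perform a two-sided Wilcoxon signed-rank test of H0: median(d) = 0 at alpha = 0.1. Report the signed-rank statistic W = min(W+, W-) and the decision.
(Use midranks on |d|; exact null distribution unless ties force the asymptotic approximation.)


Step 1: Drop any zero differences (none here) and take |d_i|.
|d| = [4, 2, 1, 1, 8, 2, 6, 7, 8, 6, 1]
Step 2: Midrank |d_i| (ties get averaged ranks).
ranks: |4|->6, |2|->4.5, |1|->2, |1|->2, |8|->10.5, |2|->4.5, |6|->7.5, |7|->9, |8|->10.5, |6|->7.5, |1|->2
Step 3: Attach original signs; sum ranks with positive sign and with negative sign.
W+ = 2 + 7.5 + 10.5 + 2 = 22
W- = 6 + 4.5 + 2 + 10.5 + 4.5 + 9 + 7.5 = 44
(Check: W+ + W- = 66 should equal n(n+1)/2 = 66.)
Step 4: Test statistic W = min(W+, W-) = 22.
Step 5: Ties in |d|, so use the tie-corrected normal approximation.
        E[W] = n(n+1)/4 = 11*12/4 = 33.
        Tie groups: |d|=1 (t=3), |d|=2 (t=2), |d|=6 (t=2), |d|=8 (t=2); sum(t^3 - t) = 42.
        Var[W] = n(n+1)(2n+1)/24 - sum(t^3-t)/48 = 3036/24 - 42/48 = 125.625.
        z = (W - E[W]) / sqrt(Var[W]) = (22 - 33) / 11.2083 = -0.9814.
        Two-sided p = 2*Phi(z) = 0.326386.
Step 6: alpha = 0.1. fail to reject H0.

W+ = 22, W- = 44, W = min = 22, p = 0.326386, fail to reject H0.


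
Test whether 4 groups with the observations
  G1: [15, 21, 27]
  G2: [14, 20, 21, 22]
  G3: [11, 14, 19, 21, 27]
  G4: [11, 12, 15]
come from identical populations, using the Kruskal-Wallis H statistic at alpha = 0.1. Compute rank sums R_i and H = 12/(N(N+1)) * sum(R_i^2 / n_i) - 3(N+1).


Step 1: Combine all N = 15 observations and assign midranks.
sorted (value, group, rank): (11,G3,1.5), (11,G4,1.5), (12,G4,3), (14,G2,4.5), (14,G3,4.5), (15,G1,6.5), (15,G4,6.5), (19,G3,8), (20,G2,9), (21,G1,11), (21,G2,11), (21,G3,11), (22,G2,13), (27,G1,14.5), (27,G3,14.5)
Step 2: Sum ranks within each group.
R_1 = 32 (n_1 = 3)
R_2 = 37.5 (n_2 = 4)
R_3 = 39.5 (n_3 = 5)
R_4 = 11 (n_4 = 3)
Step 3: H = 12/(N(N+1)) * sum(R_i^2/n_i) - 3(N+1)
     = 12/(15*16) * (32^2/3 + 37.5^2/4 + 39.5^2/5 + 11^2/3) - 3*16
     = 0.050000 * 1045.28 - 48
     = 4.263958.
Step 4: Ties present; correction factor C = 1 - 48/(15^3 - 15) = 0.985714. Corrected H = 4.263958 / 0.985714 = 4.325755.
Step 5: Under H0, H ~ chi^2(3); p-value = 0.228369.
Step 6: alpha = 0.1. fail to reject H0.

H = 4.3258, df = 3, p = 0.228369, fail to reject H0.


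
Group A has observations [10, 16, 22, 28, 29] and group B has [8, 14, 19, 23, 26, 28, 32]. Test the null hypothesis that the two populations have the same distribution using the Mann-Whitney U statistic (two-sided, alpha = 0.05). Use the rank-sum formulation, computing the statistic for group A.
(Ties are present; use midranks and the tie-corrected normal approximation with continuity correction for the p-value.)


Step 1: Combine and sort all 12 observations; assign midranks.
sorted (value, group): (8,Y), (10,X), (14,Y), (16,X), (19,Y), (22,X), (23,Y), (26,Y), (28,X), (28,Y), (29,X), (32,Y)
ranks: 8->1, 10->2, 14->3, 16->4, 19->5, 22->6, 23->7, 26->8, 28->9.5, 28->9.5, 29->11, 32->12
Step 2: Rank sum for X: R1 = 2 + 4 + 6 + 9.5 + 11 = 32.5.
Step 3: U_X = R1 - n1(n1+1)/2 = 32.5 - 5*6/2 = 32.5 - 15 = 17.5.
       U_Y = n1*n2 - U_X = 35 - 17.5 = 17.5.
Step 4: Ties are present, so use the tie-corrected normal approximation (with continuity correction) for the p-value.
Step 5: p-value = 1.000000; compare to alpha = 0.05. fail to reject H0.

U_X = 17.5, p = 1.000000, fail to reject H0 at alpha = 0.05.


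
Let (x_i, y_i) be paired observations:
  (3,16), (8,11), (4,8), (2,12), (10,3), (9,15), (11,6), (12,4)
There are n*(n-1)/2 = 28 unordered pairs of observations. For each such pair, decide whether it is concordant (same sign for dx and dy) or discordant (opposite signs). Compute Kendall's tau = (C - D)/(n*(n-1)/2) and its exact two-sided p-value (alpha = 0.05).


Step 1: Enumerate the 28 unordered pairs (i,j) with i<j and classify each by sign(x_j-x_i) * sign(y_j-y_i).
  (1,2):dx=+5,dy=-5->D; (1,3):dx=+1,dy=-8->D; (1,4):dx=-1,dy=-4->C; (1,5):dx=+7,dy=-13->D
  (1,6):dx=+6,dy=-1->D; (1,7):dx=+8,dy=-10->D; (1,8):dx=+9,dy=-12->D; (2,3):dx=-4,dy=-3->C
  (2,4):dx=-6,dy=+1->D; (2,5):dx=+2,dy=-8->D; (2,6):dx=+1,dy=+4->C; (2,7):dx=+3,dy=-5->D
  (2,8):dx=+4,dy=-7->D; (3,4):dx=-2,dy=+4->D; (3,5):dx=+6,dy=-5->D; (3,6):dx=+5,dy=+7->C
  (3,7):dx=+7,dy=-2->D; (3,8):dx=+8,dy=-4->D; (4,5):dx=+8,dy=-9->D; (4,6):dx=+7,dy=+3->C
  (4,7):dx=+9,dy=-6->D; (4,8):dx=+10,dy=-8->D; (5,6):dx=-1,dy=+12->D; (5,7):dx=+1,dy=+3->C
  (5,8):dx=+2,dy=+1->C; (6,7):dx=+2,dy=-9->D; (6,8):dx=+3,dy=-11->D; (7,8):dx=+1,dy=-2->D
Step 2: C = 7, D = 21, total pairs = 28.
Step 3: tau = (C - D)/(n(n-1)/2) = (7 - 21)/28 = -0.500000.
Step 4: Exact two-sided p-value (enumerate n! = 40320 permutations of y under H0): p = 0.108681.
Step 5: alpha = 0.05. fail to reject H0.

tau_b = -0.5000 (C=7, D=21), p = 0.108681, fail to reject H0.


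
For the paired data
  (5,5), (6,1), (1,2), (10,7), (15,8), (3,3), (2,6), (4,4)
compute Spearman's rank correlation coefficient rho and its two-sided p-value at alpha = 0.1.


Step 1: Rank x and y separately (midranks; no ties here).
rank(x): 5->5, 6->6, 1->1, 10->7, 15->8, 3->3, 2->2, 4->4
rank(y): 5->5, 1->1, 2->2, 7->7, 8->8, 3->3, 6->6, 4->4
Step 2: d_i = R_x(i) - R_y(i); compute d_i^2.
  (5-5)^2=0, (6-1)^2=25, (1-2)^2=1, (7-7)^2=0, (8-8)^2=0, (3-3)^2=0, (2-6)^2=16, (4-4)^2=0
sum(d^2) = 42.
Step 3: rho = 1 - 6*42 / (8*(8^2 - 1)) = 1 - 252/504 = 0.500000.
Step 4: Under H0, t = rho * sqrt((n-2)/(1-rho^2)) = 1.4142 ~ t(6).
Step 5: Two-sided p-value from the t-distribution with 6 df = 0.207031.
Step 6: alpha = 0.1. fail to reject H0.

rho = 0.5000, p = 0.207031, fail to reject H0 at alpha = 0.1.


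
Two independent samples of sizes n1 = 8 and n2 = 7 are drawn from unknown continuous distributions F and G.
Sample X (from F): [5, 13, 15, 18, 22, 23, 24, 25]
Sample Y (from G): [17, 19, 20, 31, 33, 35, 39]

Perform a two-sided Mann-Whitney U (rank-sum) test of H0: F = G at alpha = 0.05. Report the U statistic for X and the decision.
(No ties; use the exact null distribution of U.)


Step 1: Combine and sort all 15 observations; assign midranks.
sorted (value, group): (5,X), (13,X), (15,X), (17,Y), (18,X), (19,Y), (20,Y), (22,X), (23,X), (24,X), (25,X), (31,Y), (33,Y), (35,Y), (39,Y)
ranks: 5->1, 13->2, 15->3, 17->4, 18->5, 19->6, 20->7, 22->8, 23->9, 24->10, 25->11, 31->12, 33->13, 35->14, 39->15
Step 2: Rank sum for X: R1 = 1 + 2 + 3 + 5 + 8 + 9 + 10 + 11 = 49.
Step 3: U_X = R1 - n1(n1+1)/2 = 49 - 8*9/2 = 49 - 36 = 13.
       U_Y = n1*n2 - U_X = 56 - 13 = 43.
Step 4: No ties, so the exact null distribution of U (based on enumerating the C(15,8) = 6435 equally likely rank assignments) gives the two-sided p-value.
Step 5: p-value = 0.093862; compare to alpha = 0.05. fail to reject H0.

U_X = 13, p = 0.093862, fail to reject H0 at alpha = 0.05.


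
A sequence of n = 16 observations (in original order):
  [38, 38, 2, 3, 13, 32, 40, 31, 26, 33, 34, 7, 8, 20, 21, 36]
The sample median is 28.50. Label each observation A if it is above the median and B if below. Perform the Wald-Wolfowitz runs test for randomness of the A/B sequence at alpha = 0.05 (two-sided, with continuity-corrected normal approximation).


Step 1: Compute median = 28.50; label A = above, B = below.
Labels in order: AABBBAAABAABBBBA  (n_A = 8, n_B = 8)
Step 2: Count runs R = 7.
Step 3: Under H0 (random ordering), E[R] = 2*n_A*n_B/(n_A+n_B) + 1 = 2*8*8/16 + 1 = 9.0000.
        Var[R] = 2*n_A*n_B*(2*n_A*n_B - n_A - n_B) / ((n_A+n_B)^2 * (n_A+n_B-1)) = 14336/3840 = 3.7333.
        SD[R] = 1.9322.
Step 4: Continuity-corrected z = (R + 0.5 - E[R]) / SD[R] = (7 + 0.5 - 9.0000) / 1.9322 = -0.7763.
Step 5: Two-sided p-value via normal approximation = 2*(1 - Phi(|z|)) = 0.437558.
Step 6: alpha = 0.05. fail to reject H0.

R = 7, z = -0.7763, p = 0.437558, fail to reject H0.


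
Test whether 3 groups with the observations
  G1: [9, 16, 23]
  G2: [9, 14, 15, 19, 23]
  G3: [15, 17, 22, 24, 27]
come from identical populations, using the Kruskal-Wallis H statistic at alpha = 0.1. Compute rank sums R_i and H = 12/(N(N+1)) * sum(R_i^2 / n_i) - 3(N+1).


Step 1: Combine all N = 13 observations and assign midranks.
sorted (value, group, rank): (9,G1,1.5), (9,G2,1.5), (14,G2,3), (15,G2,4.5), (15,G3,4.5), (16,G1,6), (17,G3,7), (19,G2,8), (22,G3,9), (23,G1,10.5), (23,G2,10.5), (24,G3,12), (27,G3,13)
Step 2: Sum ranks within each group.
R_1 = 18 (n_1 = 3)
R_2 = 27.5 (n_2 = 5)
R_3 = 45.5 (n_3 = 5)
Step 3: H = 12/(N(N+1)) * sum(R_i^2/n_i) - 3(N+1)
     = 12/(13*14) * (18^2/3 + 27.5^2/5 + 45.5^2/5) - 3*14
     = 0.065934 * 673.3 - 42
     = 2.393407.
Step 4: Ties present; correction factor C = 1 - 18/(13^3 - 13) = 0.991758. Corrected H = 2.393407 / 0.991758 = 2.413296.
Step 5: Under H0, H ~ chi^2(2); p-value = 0.299198.
Step 6: alpha = 0.1. fail to reject H0.

H = 2.4133, df = 2, p = 0.299198, fail to reject H0.


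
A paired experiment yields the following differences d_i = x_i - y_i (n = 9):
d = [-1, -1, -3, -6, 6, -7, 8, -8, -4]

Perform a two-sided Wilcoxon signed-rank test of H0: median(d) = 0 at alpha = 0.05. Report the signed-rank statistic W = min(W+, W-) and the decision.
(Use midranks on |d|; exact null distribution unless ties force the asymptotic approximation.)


Step 1: Drop any zero differences (none here) and take |d_i|.
|d| = [1, 1, 3, 6, 6, 7, 8, 8, 4]
Step 2: Midrank |d_i| (ties get averaged ranks).
ranks: |1|->1.5, |1|->1.5, |3|->3, |6|->5.5, |6|->5.5, |7|->7, |8|->8.5, |8|->8.5, |4|->4
Step 3: Attach original signs; sum ranks with positive sign and with negative sign.
W+ = 5.5 + 8.5 = 14
W- = 1.5 + 1.5 + 3 + 5.5 + 7 + 8.5 + 4 = 31
(Check: W+ + W- = 45 should equal n(n+1)/2 = 45.)
Step 4: Test statistic W = min(W+, W-) = 14.
Step 5: Ties in |d|, so use the tie-corrected normal approximation.
        E[W] = n(n+1)/4 = 9*10/4 = 22.5.
        Tie groups: |d|=1 (t=2), |d|=6 (t=2), |d|=8 (t=2); sum(t^3 - t) = 18.
        Var[W] = n(n+1)(2n+1)/24 - sum(t^3-t)/48 = 1710/24 - 18/48 = 70.875.
        z = (W - E[W]) / sqrt(Var[W]) = (14 - 22.5) / 8.4187 = -1.0097.
        Two-sided p = 2*Phi(z) = 0.312661.
Step 6: alpha = 0.05. fail to reject H0.

W+ = 14, W- = 31, W = min = 14, p = 0.312661, fail to reject H0.


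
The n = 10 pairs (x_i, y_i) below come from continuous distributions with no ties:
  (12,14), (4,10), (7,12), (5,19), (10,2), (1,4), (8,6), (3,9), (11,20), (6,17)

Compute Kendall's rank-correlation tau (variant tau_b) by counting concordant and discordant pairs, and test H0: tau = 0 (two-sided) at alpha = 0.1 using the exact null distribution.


Step 1: Enumerate the 45 unordered pairs (i,j) with i<j and classify each by sign(x_j-x_i) * sign(y_j-y_i).
  (1,2):dx=-8,dy=-4->C; (1,3):dx=-5,dy=-2->C; (1,4):dx=-7,dy=+5->D; (1,5):dx=-2,dy=-12->C
  (1,6):dx=-11,dy=-10->C; (1,7):dx=-4,dy=-8->C; (1,8):dx=-9,dy=-5->C; (1,9):dx=-1,dy=+6->D
  (1,10):dx=-6,dy=+3->D; (2,3):dx=+3,dy=+2->C; (2,4):dx=+1,dy=+9->C; (2,5):dx=+6,dy=-8->D
  (2,6):dx=-3,dy=-6->C; (2,7):dx=+4,dy=-4->D; (2,8):dx=-1,dy=-1->C; (2,9):dx=+7,dy=+10->C
  (2,10):dx=+2,dy=+7->C; (3,4):dx=-2,dy=+7->D; (3,5):dx=+3,dy=-10->D; (3,6):dx=-6,dy=-8->C
  (3,7):dx=+1,dy=-6->D; (3,8):dx=-4,dy=-3->C; (3,9):dx=+4,dy=+8->C; (3,10):dx=-1,dy=+5->D
  (4,5):dx=+5,dy=-17->D; (4,6):dx=-4,dy=-15->C; (4,7):dx=+3,dy=-13->D; (4,8):dx=-2,dy=-10->C
  (4,9):dx=+6,dy=+1->C; (4,10):dx=+1,dy=-2->D; (5,6):dx=-9,dy=+2->D; (5,7):dx=-2,dy=+4->D
  (5,8):dx=-7,dy=+7->D; (5,9):dx=+1,dy=+18->C; (5,10):dx=-4,dy=+15->D; (6,7):dx=+7,dy=+2->C
  (6,8):dx=+2,dy=+5->C; (6,9):dx=+10,dy=+16->C; (6,10):dx=+5,dy=+13->C; (7,8):dx=-5,dy=+3->D
  (7,9):dx=+3,dy=+14->C; (7,10):dx=-2,dy=+11->D; (8,9):dx=+8,dy=+11->C; (8,10):dx=+3,dy=+8->C
  (9,10):dx=-5,dy=-3->C
Step 2: C = 27, D = 18, total pairs = 45.
Step 3: tau = (C - D)/(n(n-1)/2) = (27 - 18)/45 = 0.200000.
Step 4: Exact two-sided p-value (enumerate n! = 3628800 permutations of y under H0): p = 0.484313.
Step 5: alpha = 0.1. fail to reject H0.

tau_b = 0.2000 (C=27, D=18), p = 0.484313, fail to reject H0.
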